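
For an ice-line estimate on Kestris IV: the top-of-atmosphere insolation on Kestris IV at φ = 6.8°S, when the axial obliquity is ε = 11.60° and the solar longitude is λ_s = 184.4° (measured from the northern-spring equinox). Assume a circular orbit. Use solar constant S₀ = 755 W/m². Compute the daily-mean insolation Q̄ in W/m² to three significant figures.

Q̄ ≈ 239 W/m²

Solar declination: sin δ = sin ε · sin λ_s = sin 11.60° × sin 184.4° = -0.01543, so δ = -0.884°.
cos H₀ = −tan(-6.8°) tan(-0.884°) = -0.0018, H₀ = 1.5726 rad.
Bracket: H₀ sin φ sin δ + cos φ cos δ sin H₀ = 1.5726×-0.11840×-0.01543 + 0.99297×0.99988×1.00000 = 0.002873 + 0.992851 = 0.995724.
Q̄ = (S₀/π) × [bracket] = (755/π) × 0.995724 = 239.3 W/m².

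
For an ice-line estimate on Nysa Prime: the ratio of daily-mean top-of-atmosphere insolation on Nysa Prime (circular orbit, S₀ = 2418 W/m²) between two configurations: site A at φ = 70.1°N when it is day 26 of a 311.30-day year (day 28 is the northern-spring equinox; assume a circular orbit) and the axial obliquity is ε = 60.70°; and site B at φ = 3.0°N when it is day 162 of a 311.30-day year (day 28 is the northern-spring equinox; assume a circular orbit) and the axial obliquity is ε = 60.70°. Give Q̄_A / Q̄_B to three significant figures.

— Configuration A (φ=+70.1°):
Solar longitude: λ_s = 360° × (26 − 28)/311.30 = -2.313°, i.e. -2.313° + 360° = 357.687°.
sin δ = sin 60.70° × sin 357.687° = -0.03519, so δ = -2.017°.
cos H₀ = −tan(+70.1°) tan(-2.017°) = 0.0973, H₀ = 1.4734 rad.
Bracket: H₀ sin φ sin δ + cos φ cos δ sin H₀ = 1.4734×0.94029×-0.03519 + 0.34038×0.99938×0.99526 = -0.048753 + 0.338557 = 0.289804.
Q̄ = (S₀/π) × [bracket] = (2418/π) × 0.289804 = 223.05 W/m².
— Configuration B (φ=+3.0°):
Solar longitude: λ_s = 360° × (162 − 28)/311.30 = 154.963°.
sin δ = sin 60.70° × sin 154.963° = 0.36906, so δ = +21.658°.
cos H₀ = −tan(+3.0°) tan(+21.658°) = -0.0208, H₀ = 1.5916 rad.
Bracket: H₀ sin φ sin δ + cos φ cos δ sin H₀ = 1.5916×0.05234×0.36906 + 0.99863×0.92940×0.99978 = 0.030744 + 0.927923 = 0.958667.
Q̄ = (S₀/π) × [bracket] = (2418/π) × 0.958667 = 737.86 W/m².
Ratio Q̄_A / Q̄_B = 223.05 / 737.86 = 0.3023.

Q̄_A / Q̄_B ≈ 0.302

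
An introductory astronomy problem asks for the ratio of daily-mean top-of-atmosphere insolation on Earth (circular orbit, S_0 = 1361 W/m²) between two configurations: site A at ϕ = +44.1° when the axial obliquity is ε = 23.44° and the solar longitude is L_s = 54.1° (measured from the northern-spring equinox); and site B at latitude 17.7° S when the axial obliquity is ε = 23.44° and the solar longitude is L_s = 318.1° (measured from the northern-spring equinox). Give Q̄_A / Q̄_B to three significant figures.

Q̄_A / Q̄_B ≈ 1.02

— Configuration A (ϕ=+44.1°):
Solar declination: sin δ = sin ε · sin L_s = sin 23.44° × sin 54.1° = 0.32223, so δ = +18.798°.
cos h₀ = −tan(+44.1°) tan(+18.798°) = -0.3299, h₀ = 1.9069 rad.
Bracket: h₀ sin ϕ sin δ + cos ϕ cos δ sin h₀ = 1.9069×0.69591×0.32223 + 0.71813×0.94666×0.94403 = 0.427609 + 0.641775 = 1.069384.
Q̄ = (S_0/π) × [bracket] = (1361/π) × 1.069384 = 463.28 W/m².
— Configuration B (ϕ=-17.7°):
Solar declination: sin δ = sin ε · sin L_s = sin 23.44° × sin 318.1° = -0.26566, so δ = -15.406°.
cos h₀ = −tan(-17.7°) tan(-15.406°) = -0.0879, h₀ = 1.6589 rad.
Bracket: h₀ sin ϕ sin δ + cos ϕ cos δ sin h₀ = 1.6589×-0.30403×-0.26566 + 0.95266×0.96407×0.99613 = 0.133987 + 0.914877 = 1.048864.
Q̄ = (S_0/π) × [bracket] = (1361/π) × 1.048864 = 454.39 W/m².
Ratio Q̄_A / Q̄_B = 463.28 / 454.39 = 1.020.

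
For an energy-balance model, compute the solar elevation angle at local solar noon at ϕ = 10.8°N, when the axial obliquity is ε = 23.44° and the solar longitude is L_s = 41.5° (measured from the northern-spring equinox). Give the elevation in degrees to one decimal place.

Solar declination: sin δ = sin ε · sin L_s = sin 23.44° × sin 41.5° = 0.26358, so δ = +15.283°.
At local noon the hour angle is zero, so the zenith angle equals |ϕ − δ| = |+10.8° − (+15.283°)| = 4.483°.
Elevation = 90° − 4.483° = 85.5°.

85.5°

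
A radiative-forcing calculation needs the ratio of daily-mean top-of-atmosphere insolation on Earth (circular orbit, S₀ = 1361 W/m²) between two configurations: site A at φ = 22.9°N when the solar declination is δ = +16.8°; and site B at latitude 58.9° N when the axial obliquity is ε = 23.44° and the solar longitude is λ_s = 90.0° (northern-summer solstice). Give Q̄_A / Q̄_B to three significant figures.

Q̄_A / Q̄_B ≈ 0.937

— Configuration A (φ=+22.9°):
cos H₀ = −tan(+22.9°) tan(+16.800°) = -0.1275, H₀ = 1.6987 rad.
Bracket: H₀ sin φ sin δ + cos φ cos δ sin H₀ = 1.6987×0.38912×0.28903 + 0.92119×0.95732×0.99183 = 0.191048 + 0.874669 = 1.065717.
Q̄ = (S₀/π) × [bracket] = (1361/π) × 1.065717 = 461.69 W/m².
— Configuration B (φ=+58.9°):
Solar declination: sin δ = sin ε · sin λ_s = sin 23.44° × sin 90.0° = 0.39779, so δ = +23.440°.
cos H₀ = −tan(+58.9°) tan(+23.440°) = -0.7187, H₀ = 2.3728 rad.
Bracket: H₀ sin φ sin δ + cos φ cos δ sin H₀ = 2.3728×0.85627×0.39779 + 0.51653×0.91748×0.69529 = 0.808213 + 0.329502 = 1.137715.
Q̄ = (S₀/π) × [bracket] = (1361/π) × 1.137715 = 492.88 W/m².
Ratio Q̄_A / Q̄_B = 461.69 / 492.88 = 0.9367.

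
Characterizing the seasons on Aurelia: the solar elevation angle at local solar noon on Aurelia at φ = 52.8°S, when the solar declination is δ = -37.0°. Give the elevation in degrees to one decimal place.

74.2°

At local noon the hour angle is zero, so the zenith angle equals |φ − δ| = |-52.8° − (-37.000°)| = 15.800°.
Elevation = 90° − 15.800° = 74.2°.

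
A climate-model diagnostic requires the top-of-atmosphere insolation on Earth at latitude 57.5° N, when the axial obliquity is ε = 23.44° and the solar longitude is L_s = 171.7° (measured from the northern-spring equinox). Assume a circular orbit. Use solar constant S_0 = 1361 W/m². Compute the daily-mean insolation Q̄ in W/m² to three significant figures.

Solar declination: sin δ = sin ε · sin L_s = sin 23.44° × sin 171.7° = 0.05742, so δ = +3.292°.
cos h₀ = −tan(+57.5°) tan(+3.292°) = -0.0903, h₀ = 1.6612 rad.
Bracket: h₀ sin ϕ sin δ + cos ϕ cos δ sin h₀ = 1.6612×0.84339×0.05742 + 0.53730×0.99835×0.99592 = 0.080448 + 0.534225 = 0.614673.
Q̄ = (S_0/π) × [bracket] = (1361/π) × 0.614673 = 266.3 W/m².

Q̄ ≈ 266 W/m²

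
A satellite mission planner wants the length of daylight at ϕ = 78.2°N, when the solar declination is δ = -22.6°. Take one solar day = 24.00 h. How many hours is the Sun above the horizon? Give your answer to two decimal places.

0.00 h

cos h₀ = −tan ϕ · tan δ = 1.9925 ≥ 1, so the Sun never rises (polar night) and h₀ = 0.
Daylight = 2h₀/(2π) × 24.00 h = (0.0000/π) × 24.00 = 0.00 h.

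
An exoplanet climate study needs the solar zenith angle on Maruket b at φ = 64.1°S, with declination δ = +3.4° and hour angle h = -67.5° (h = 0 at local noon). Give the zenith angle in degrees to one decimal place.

cos θ_z = sin φ sin δ + cos φ cos δ cos h = -0.053350 + 0.166863 = 0.113513.
θ_z = arccos(0.113513) = 83.5°.

θ_z = 83.5°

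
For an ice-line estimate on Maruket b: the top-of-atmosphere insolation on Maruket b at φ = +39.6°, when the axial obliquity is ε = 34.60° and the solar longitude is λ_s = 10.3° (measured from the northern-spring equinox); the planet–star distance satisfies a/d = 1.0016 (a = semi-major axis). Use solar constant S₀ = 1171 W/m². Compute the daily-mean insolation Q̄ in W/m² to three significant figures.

Q̄ ≈ 326 W/m²

Solar declination: sin δ = sin ε · sin λ_s = sin 34.60° × sin 10.3° = 0.10153, so δ = +5.827°.
cos H₀ = −tan(+39.6°) tan(+5.827°) = -0.0844, H₀ = 1.6553 rad.
Bracket: H₀ sin φ sin δ + cos φ cos δ sin H₀ = 1.6553×0.63742×0.10153 + 0.77051×0.99483×0.99643 = 0.107126 + 0.763790 = 0.870916.
Inverse-square distance factor (a/d)² = 1.0016² = 1.003203.
Q̄ = (S₀/π) × 1.003203 × [bracket] = (1171/π) × 1.003203 × 0.870916 = 325.7 W/m².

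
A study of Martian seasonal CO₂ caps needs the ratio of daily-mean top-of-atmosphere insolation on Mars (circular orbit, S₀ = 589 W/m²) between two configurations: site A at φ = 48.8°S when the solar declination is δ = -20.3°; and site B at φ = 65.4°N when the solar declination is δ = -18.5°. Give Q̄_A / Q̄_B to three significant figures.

Q̄_A / Q̄_B ≈ 20.6

— Configuration A (φ=-48.8°):
cos H₀ = −tan(-48.8°) tan(-20.300°) = -0.4225, H₀ = 2.0070 rad.
Bracket: H₀ sin φ sin δ + cos φ cos δ sin H₀ = 2.0070×-0.75241×-0.34694 + 0.65869×0.93789×0.90634 = 0.523910 + 0.559918 = 1.083828.
Q̄ = (S₀/π) × [bracket] = (589/π) × 1.083828 = 203.20 W/m².
— Configuration B (φ=+65.4°):
cos H₀ = −tan(+65.4°) tan(-18.500°) = 0.7308, H₀ = 0.7513 rad.
Bracket: H₀ sin φ sin δ + cos φ cos δ sin H₀ = 0.7513×0.90924×-0.31730 + 0.41628×0.94832×0.68257 = -0.216751 + 0.269456 = 0.052705.
Q̄ = (S₀/π) × [bracket] = (589/π) × 0.052705 = 9.8814 W/m².
Ratio Q̄_A / Q̄_B = 203.20 / 9.8814 = 20.56.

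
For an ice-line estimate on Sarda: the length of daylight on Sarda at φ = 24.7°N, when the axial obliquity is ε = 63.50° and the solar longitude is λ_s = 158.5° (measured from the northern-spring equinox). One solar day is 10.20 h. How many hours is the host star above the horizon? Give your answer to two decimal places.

Solar declination: sin δ = sin ε · sin λ_s = sin 63.50° × sin 158.5° = 0.32799, so δ = +19.147°.
cos H₀ = −tan φ · tan δ = −tan(+24.7°) × tan(+19.147°) = -0.1597, so H₀ = 1.7312 rad = 99.19°.
Daylight = 2H₀/(2π) × 10.20 h = (1.7312/π) × 10.20 = 5.62 h.

5.62 h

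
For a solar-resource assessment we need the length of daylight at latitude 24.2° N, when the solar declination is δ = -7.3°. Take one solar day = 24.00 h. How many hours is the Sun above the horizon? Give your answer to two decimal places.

11.56 h

cos h₀ = −tan ϕ · tan δ = −tan(+24.2°) × tan(-7.300°) = 0.0576, so h₀ = 1.5132 rad = 86.70°.
Daylight = 2h₀/(2π) × 24.00 h = (1.5132/π) × 24.00 = 11.56 h.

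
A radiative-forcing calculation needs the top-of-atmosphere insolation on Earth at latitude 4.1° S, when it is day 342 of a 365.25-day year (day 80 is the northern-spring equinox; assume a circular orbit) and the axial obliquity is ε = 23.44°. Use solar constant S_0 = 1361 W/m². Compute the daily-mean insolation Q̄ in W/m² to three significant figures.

Solar longitude: L_s = 360° × (342 − 80)/365.25 = 258.234°.
sin δ = sin 23.44° × sin 258.234° = -0.38943, so δ = -22.919°.
cos h₀ = −tan(-4.1°) tan(-22.919°) = -0.0303, h₀ = 1.6011 rad.
Bracket: h₀ sin ϕ sin δ + cos ϕ cos δ sin h₀ = 1.6011×-0.07150×-0.38943 + 0.99744×0.92106×0.99954 = 0.044581 + 0.918279 = 0.962860.
Q̄ = (S_0/π) × [bracket] = (1361/π) × 0.962860 = 417.1 W/m².

Q̄ ≈ 417 W/m²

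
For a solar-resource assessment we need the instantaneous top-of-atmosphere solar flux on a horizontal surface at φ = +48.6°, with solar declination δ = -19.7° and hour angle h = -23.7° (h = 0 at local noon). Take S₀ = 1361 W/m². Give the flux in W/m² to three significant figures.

432 W/m²

cos θ_z = sin φ sin δ + cos φ cos δ cos h = -0.252859 + 0.570097 = 0.317238.
Flux = S₀ · cos θ_z = 1361 × 0.317238 = 431.8 W/m².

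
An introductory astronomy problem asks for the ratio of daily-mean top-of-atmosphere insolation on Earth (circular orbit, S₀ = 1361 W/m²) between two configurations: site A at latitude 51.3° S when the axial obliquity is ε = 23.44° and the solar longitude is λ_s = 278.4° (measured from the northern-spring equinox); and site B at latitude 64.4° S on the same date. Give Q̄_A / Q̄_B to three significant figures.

— Configuration A (φ=-51.3°):
Solar declination: sin δ = sin ε · sin λ_s = sin 23.44° × sin 278.4° = -0.39352, so δ = -23.174°.
cos H₀ = −tan(-51.3°) tan(-23.174°) = -0.5343, H₀ = 2.1345 rad.
Bracket: H₀ sin φ sin δ + cos φ cos δ sin H₀ = 2.1345×-0.78043×-0.39352 + 0.62524×0.91932×0.84529 = 0.655537 + 0.485869 = 1.141406.
Q̄ = (S₀/π) × [bracket] = (1361/π) × 1.141406 = 494.48 W/m².
— Configuration B (φ=-64.4°):
cos H₀ = −tan(-64.4°) tan(-23.174°) = -0.8934, H₀ = 2.6757 rad.
Bracket: H₀ sin φ sin δ + cos φ cos δ sin H₀ = 2.6757×-0.90183×-0.39352 + 0.43209×0.91932×0.44921 = 0.949574 + 0.178439 = 1.128013.
Q̄ = (S₀/π) × [bracket] = (1361/π) × 1.128013 = 488.68 W/m².
Ratio Q̄_A / Q̄_B = 494.48 / 488.68 = 1.012.

Q̄_A / Q̄_B ≈ 1.01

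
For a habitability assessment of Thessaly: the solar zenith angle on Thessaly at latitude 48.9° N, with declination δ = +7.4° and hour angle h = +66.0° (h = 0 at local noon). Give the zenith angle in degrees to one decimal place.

cos θ_z = sin φ sin δ + cos φ cos δ cos h = 0.097056 + 0.265152 = 0.362208.
θ_z = arccos(0.362208) = 68.8°.

θ_z = 68.8°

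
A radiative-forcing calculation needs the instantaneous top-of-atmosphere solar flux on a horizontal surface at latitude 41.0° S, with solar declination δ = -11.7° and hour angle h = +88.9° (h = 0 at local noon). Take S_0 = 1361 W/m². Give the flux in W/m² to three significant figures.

cos θ_z = sin ϕ sin δ + cos ϕ cos δ cos h = 0.133040 + 0.014187 = 0.147227.
Flux = S_0 · cos θ_z = 1361 × 0.147227 = 200.4 W/m².

200 W/m²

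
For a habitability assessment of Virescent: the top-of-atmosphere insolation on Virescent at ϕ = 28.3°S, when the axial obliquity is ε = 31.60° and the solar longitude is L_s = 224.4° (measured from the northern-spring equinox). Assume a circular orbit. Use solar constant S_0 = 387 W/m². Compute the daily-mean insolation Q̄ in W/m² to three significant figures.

Solar declination: sin δ = sin ε · sin L_s = sin 31.60° × sin 224.4° = -0.36661, so δ = -21.507°.
cos h₀ = −tan(-28.3°) tan(-21.507°) = -0.2122, h₀ = 1.7846 rad.
Bracket: h₀ sin ϕ sin δ + cos ϕ cos δ sin h₀ = 1.7846×-0.47409×-0.36661 + 0.88048×0.93037×0.97723 = 0.310174 + 0.800520 = 1.110694.
Q̄ = (S_0/π) × [bracket] = (387/π) × 1.110694 = 136.8 W/m².

Q̄ ≈ 137 W/m²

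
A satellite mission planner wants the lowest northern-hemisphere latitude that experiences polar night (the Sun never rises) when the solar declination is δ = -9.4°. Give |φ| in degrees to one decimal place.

|φ| = 80.6°

Polar night requires cos H₀ = −tan φ tan δ ≥ 1, i.e. tan φ tan δ ≤ −1.
The boundary is |tan φ| · |tan δ| = 1, so |φ| = 90° − |δ| = 90° − 9.4° = 80.6° in the northern hemisphere.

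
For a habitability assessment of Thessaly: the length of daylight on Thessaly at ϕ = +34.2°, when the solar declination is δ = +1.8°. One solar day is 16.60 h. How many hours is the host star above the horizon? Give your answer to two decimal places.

8.41 h

cos h₀ = −tan ϕ · tan δ = −tan(+34.2°) × tan(+1.800°) = -0.0214, so h₀ = 1.5922 rad = 91.22°.
Daylight = 2h₀/(2π) × 16.60 h = (1.5922/π) × 16.60 = 8.41 h.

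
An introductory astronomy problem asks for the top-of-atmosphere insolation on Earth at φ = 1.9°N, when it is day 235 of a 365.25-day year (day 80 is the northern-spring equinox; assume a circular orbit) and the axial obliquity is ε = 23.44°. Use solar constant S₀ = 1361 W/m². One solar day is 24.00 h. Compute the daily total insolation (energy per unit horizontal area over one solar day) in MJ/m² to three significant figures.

37.1 MJ/m²

Solar longitude: λ_s = 360° × (235 − 80)/365.25 = 152.772°.
sin δ = sin 23.44° × sin 152.772° = 0.18200, so δ = +10.486°.
cos H₀ = −tan(+1.9°) tan(+10.486°) = -0.0061, H₀ = 1.5769 rad.
Bracket: H₀ sin φ sin δ + cos φ cos δ sin H₀ = 1.5769×0.03316×0.18200 + 0.99945×0.98330×0.99998 = 0.009517 + 0.982740 = 0.992257.
Q̄ = (S₀/π) × [bracket] = (1361/π) × 0.992257 = 429.87 W/m².
Daily total = Q̄ × 24.00 h × 3600 s/h = 429.87 × 24.00 × 3600 / 10⁶ = 37.14 MJ/m².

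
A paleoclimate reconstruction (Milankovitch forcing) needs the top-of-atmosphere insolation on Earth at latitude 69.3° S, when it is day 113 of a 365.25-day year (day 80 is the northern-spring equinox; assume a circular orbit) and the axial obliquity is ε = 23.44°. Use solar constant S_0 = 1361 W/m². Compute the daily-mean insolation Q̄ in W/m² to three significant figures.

Q̄ ≈ 39.3 W/m²

Solar longitude: L_s = 360° × (113 − 80)/365.25 = 32.526°.
sin δ = sin 23.44° × sin 32.526° = 0.21388, so δ = +12.350°.
cos h₀ = −tan(-69.3°) tan(+12.350°) = 0.5794, h₀ = 0.9528 rad.
Bracket: h₀ sin ϕ sin δ + cos ϕ cos δ sin h₀ = 0.9528×-0.93544×0.21388 + 0.35347×0.97686×0.81502 = -0.190629 + 0.281419 = 0.090790.
Q̄ = (S_0/π) × [bracket] = (1361/π) × 0.090790 = 39.33 W/m².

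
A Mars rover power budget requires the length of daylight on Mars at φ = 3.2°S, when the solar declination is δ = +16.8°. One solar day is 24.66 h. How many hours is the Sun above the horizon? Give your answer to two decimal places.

12.20 h

cos H₀ = −tan φ · tan δ = −tan(-3.2°) × tan(+16.800°) = 0.0169, so H₀ = 1.5539 rad = 89.03°.
Daylight = 2H₀/(2π) × 24.66 h = (1.5539/π) × 24.66 = 12.20 h.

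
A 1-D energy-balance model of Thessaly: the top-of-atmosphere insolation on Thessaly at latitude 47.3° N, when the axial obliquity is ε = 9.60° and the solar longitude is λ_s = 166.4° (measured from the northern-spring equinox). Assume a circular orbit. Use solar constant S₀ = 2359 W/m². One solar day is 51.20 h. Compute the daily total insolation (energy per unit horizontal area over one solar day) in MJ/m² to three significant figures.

100 MJ/m²

Solar declination: sin δ = sin ε · sin λ_s = sin 9.60° × sin 166.4° = 0.03921, so δ = +2.247°.
cos H₀ = −tan(+47.3°) tan(+2.247°) = -0.0425, H₀ = 1.6133 rad.
Bracket: H₀ sin φ sin δ + cos φ cos δ sin H₀ = 1.6133×0.73491×0.03921 + 0.67816×0.99923×0.99910 = 0.046489 + 0.677028 = 0.723517.
Q̄ = (S₀/π) × [bracket] = (2359/π) × 0.723517 = 543.28 W/m².
Daily total = Q̄ × 51.20 h × 3600 s/h = 543.28 × 51.20 × 3600 / 10⁶ = 100.1 MJ/m².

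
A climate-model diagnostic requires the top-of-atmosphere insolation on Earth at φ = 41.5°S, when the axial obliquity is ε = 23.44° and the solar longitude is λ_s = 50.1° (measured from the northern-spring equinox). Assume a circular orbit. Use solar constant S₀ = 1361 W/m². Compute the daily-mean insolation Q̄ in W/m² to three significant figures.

Solar declination: sin δ = sin ε · sin λ_s = sin 23.44° × sin 50.1° = 0.30517, so δ = +17.768°.
cos H₀ = −tan(-41.5°) tan(+17.768°) = 0.2835, H₀ = 1.2833 rad.
Bracket: H₀ sin φ sin δ + cos φ cos δ sin H₀ = 1.2833×-0.66262×0.30517 + 0.74896×0.95230×0.95897 = -0.259498 + 0.683971 = 0.424473.
Q̄ = (S₀/π) × [bracket] = (1361/π) × 0.424473 = 183.9 W/m².

Q̄ ≈ 184 W/m²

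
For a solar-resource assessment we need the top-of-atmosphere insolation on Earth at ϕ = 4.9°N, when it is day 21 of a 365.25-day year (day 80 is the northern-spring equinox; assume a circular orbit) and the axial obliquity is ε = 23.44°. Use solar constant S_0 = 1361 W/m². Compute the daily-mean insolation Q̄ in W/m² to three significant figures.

Solar longitude: L_s = 360° × (21 − 80)/365.25 = -58.152°, i.e. -58.152° + 360° = 301.848°.
sin δ = sin 23.44° × sin 301.848° = -0.33790, so δ = -19.749°.
cos h₀ = −tan(+4.9°) tan(-19.749°) = 0.0308, h₀ = 1.5400 rad.
Bracket: h₀ sin ϕ sin δ + cos ϕ cos δ sin h₀ = 1.5400×0.08542×-0.33790 + 0.99635×0.94118×0.99953 = -0.044450 + 0.937304 = 0.892854.
Q̄ = (S_0/π) × [bracket] = (1361/π) × 0.892854 = 386.8 W/m².

Q̄ ≈ 387 W/m²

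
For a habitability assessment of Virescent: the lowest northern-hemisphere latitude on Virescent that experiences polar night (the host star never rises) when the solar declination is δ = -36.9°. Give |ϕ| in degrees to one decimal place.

|ϕ| = 53.1°

Polar night requires cos h₀ = −tan ϕ tan δ ≥ 1, i.e. tan ϕ tan δ ≤ −1.
The boundary is |tan ϕ| · |tan δ| = 1, so |ϕ| = 90° − |δ| = 90° − 36.9° = 53.1° in the northern hemisphere.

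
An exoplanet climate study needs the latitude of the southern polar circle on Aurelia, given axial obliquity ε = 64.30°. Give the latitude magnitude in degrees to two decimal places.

The polar circle is the lowest latitude that experiences at least one full rotation of continuous darkness at the northern-summer solstice; it lies at |φ| = 90° − ε = 90° − 64.30° = 25.70°.

25.70°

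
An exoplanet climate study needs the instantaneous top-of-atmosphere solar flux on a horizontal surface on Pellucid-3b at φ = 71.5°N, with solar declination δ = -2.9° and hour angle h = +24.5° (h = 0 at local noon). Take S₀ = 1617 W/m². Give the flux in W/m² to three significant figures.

cos θ_z = sin φ sin δ + cos φ cos δ cos h = -0.047978 + 0.288365 = 0.240387.
Flux = S₀ · cos θ_z = 1617 × 0.240387 = 388.7 W/m².

389 W/m²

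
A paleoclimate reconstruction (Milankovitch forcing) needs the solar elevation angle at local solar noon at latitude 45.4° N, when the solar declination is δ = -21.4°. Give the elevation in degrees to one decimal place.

23.2°

At local noon the hour angle is zero, so the zenith angle equals |φ − δ| = |+45.4° − (-21.400°)| = 66.800°.
Elevation = 90° − 66.800° = 23.2°.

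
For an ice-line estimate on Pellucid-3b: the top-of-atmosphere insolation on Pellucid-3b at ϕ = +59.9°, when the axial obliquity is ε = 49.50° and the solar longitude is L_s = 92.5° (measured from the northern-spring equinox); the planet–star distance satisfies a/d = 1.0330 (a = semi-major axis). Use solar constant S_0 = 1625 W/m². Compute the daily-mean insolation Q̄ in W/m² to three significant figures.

Solar declination: sin δ = sin ε · sin L_s = sin 49.50° × sin 92.5° = 0.75968, so δ = +49.436°.
cos h₀ = −tan(+59.9°) tan(+49.436°) = -2.0153 ≤ −1 ⇒ polar day, h₀ = π.
Bracket: h₀ sin ϕ sin δ + cos ϕ cos δ sin h₀ = 3.1416×0.86515×0.75968 + 0.50151×0.65029×0.00000 = 2.064776 + 0.000000 = 2.064776.
Inverse-square distance factor (a/d)² = 1.0330² = 1.067089.
Q̄ = (S_0/π) × 1.067089 × [bracket] = (1625/π) × 1.067089 × 2.064776 = 1140 W/m².

Q̄ ≈ 1.14e+03 W/m²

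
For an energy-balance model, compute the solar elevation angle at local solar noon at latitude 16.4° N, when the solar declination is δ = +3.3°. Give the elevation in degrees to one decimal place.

76.9°

At local noon the hour angle is zero, so the zenith angle equals |φ − δ| = |+16.4° − (+3.300°)| = 13.100°.
Elevation = 90° − 13.100° = 76.9°.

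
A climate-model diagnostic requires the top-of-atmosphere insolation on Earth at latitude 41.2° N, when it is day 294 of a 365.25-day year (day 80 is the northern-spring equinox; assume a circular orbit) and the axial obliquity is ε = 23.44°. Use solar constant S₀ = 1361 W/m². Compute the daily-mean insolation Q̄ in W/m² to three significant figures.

Solar longitude: λ_s = 360° × (294 − 80)/365.25 = 210.924°.
sin δ = sin 23.44° × sin 210.924° = -0.20442, so δ = -11.796°.
cos H₀ = −tan(+41.2°) tan(-11.796°) = 0.1828, H₀ = 1.3869 rad.
Bracket: H₀ sin φ sin δ + cos φ cos δ sin H₀ = 1.3869×0.65869×-0.20442 + 0.75241×0.97888×0.98315 = -0.186745 + 0.724109 = 0.537364.
Q̄ = (S₀/π) × [bracket] = (1361/π) × 0.537364 = 232.8 W/m².

Q̄ ≈ 233 W/m²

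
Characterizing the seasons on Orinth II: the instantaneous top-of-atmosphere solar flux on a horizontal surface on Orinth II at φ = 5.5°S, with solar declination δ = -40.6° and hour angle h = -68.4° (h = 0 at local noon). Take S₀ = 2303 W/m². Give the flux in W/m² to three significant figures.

784 W/m²

cos θ_z = sin φ sin δ + cos φ cos δ cos h = 0.062374 + 0.278220 = 0.340594.
Flux = S₀ · cos θ_z = 2303 × 0.340594 = 784.4 W/m².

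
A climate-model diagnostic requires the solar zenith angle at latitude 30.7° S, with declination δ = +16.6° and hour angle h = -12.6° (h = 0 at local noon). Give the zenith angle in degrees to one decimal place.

θ_z = 48.8°

cos θ_z = sin φ sin δ + cos φ cos δ cos h = -0.145856 + 0.804171 = 0.658315.
θ_z = arccos(0.658315) = 48.8°.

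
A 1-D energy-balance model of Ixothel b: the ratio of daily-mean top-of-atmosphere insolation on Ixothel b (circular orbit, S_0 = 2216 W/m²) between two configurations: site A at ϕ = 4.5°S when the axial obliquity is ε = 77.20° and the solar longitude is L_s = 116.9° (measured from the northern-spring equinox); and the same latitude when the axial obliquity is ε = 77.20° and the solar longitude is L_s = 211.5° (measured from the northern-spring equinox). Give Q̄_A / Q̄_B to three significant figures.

Q̄_A / Q̄_B ≈ 0.423

— Configuration A (ϕ=-4.5°):
Solar declination: sin δ = sin ε · sin L_s = sin 77.20° × sin 116.9° = 0.86964, so δ = +60.416°.
cos h₀ = −tan(-4.5°) tan(+60.416°) = 0.1386, h₀ = 1.4317 rad.
Bracket: h₀ sin ϕ sin δ + cos ϕ cos δ sin h₀ = 1.4317×-0.07846×0.86964 + 0.99692×0.49369×0.99034 = -0.097688 + 0.487415 = 0.389727.
Q̄ = (S_0/π) × [bracket] = (2216/π) × 0.389727 = 274.90 W/m².
— Configuration B (ϕ=-4.5°):
Solar declination: sin δ = sin ε · sin L_s = sin 77.20° × sin 211.5° = -0.50951, so δ = -30.631°.
cos h₀ = −tan(-4.5°) tan(-30.631°) = -0.0466, h₀ = 1.6174 rad.
Bracket: h₀ sin ϕ sin δ + cos ϕ cos δ sin h₀ = 1.6174×-0.07846×-0.50951 + 0.99692×0.86046×0.99891 = 0.064657 + 0.856875 = 0.921532.
Q̄ = (S_0/π) × [bracket] = (2216/π) × 0.921532 = 650.03 W/m².
Ratio Q̄_A / Q̄_B = 274.90 / 650.03 = 0.4229.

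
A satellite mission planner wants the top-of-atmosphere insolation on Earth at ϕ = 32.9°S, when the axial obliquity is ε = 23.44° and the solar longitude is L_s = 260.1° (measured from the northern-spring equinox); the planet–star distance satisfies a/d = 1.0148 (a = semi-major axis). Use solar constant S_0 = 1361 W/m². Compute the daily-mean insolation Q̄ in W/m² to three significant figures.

Solar declination: sin δ = sin ε · sin L_s = sin 23.44° × sin 260.1° = -0.39187, so δ = -23.071°.
cos h₀ = −tan(-32.9°) tan(-23.071°) = -0.2755, h₀ = 1.8500 rad.
Bracket: h₀ sin ϕ sin δ + cos ϕ cos δ sin h₀ = 1.8500×-0.54317×-0.39187 + 0.83962×0.92002×0.96129 = 0.393776 + 0.742565 = 1.136341.
Inverse-square distance factor (a/d)² = 1.0148² = 1.029819.
Q̄ = (S_0/π) × 1.029819 × [bracket] = (1361/π) × 1.029819 × 1.136341 = 507.0 W/m².

Q̄ ≈ 507 W/m²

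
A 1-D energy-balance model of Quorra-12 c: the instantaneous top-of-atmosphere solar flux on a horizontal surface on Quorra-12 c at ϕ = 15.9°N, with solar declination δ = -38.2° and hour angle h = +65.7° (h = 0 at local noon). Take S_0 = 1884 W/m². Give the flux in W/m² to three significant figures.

cos θ_z = sin ϕ sin δ + cos ϕ cos δ cos h = -0.169419 + 0.311019 = 0.141600.
Flux = S_0 · cos θ_z = 1884 × 0.141600 = 266.8 W/m².

267 W/m²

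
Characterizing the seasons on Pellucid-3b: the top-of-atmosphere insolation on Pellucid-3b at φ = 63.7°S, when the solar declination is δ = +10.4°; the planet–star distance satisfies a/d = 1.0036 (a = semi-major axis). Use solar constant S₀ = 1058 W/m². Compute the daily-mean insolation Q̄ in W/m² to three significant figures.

cos H₀ = −tan(-63.7°) tan(+10.400°) = 0.3714, H₀ = 1.1903 rad.
Bracket: H₀ sin φ sin δ + cos φ cos δ sin H₀ = 1.1903×-0.89649×0.18052 + 0.44307×0.98357×0.92849 = -0.192631 + 0.404627 = 0.211996.
Inverse-square distance factor (a/d)² = 1.0036² = 1.007213.
Q̄ = (S₀/π) × 1.007213 × [bracket] = (1058/π) × 1.007213 × 0.211996 = 71.91 W/m².

Q̄ ≈ 71.9 W/m²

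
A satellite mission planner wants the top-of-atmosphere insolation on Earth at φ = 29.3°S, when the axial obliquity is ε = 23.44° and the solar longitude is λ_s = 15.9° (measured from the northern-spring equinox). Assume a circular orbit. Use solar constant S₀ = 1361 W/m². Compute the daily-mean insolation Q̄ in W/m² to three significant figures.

Solar declination: sin δ = sin ε · sin λ_s = sin 23.44° × sin 15.9° = 0.10898, so δ = +6.256°.
cos H₀ = −tan(-29.3°) tan(+6.256°) = 0.0615, H₀ = 1.5092 rad.
Bracket: H₀ sin φ sin δ + cos φ cos δ sin H₀ = 1.5092×-0.48938×0.10898 + 0.87207×0.99404×0.99811 = -0.080490 + 0.865234 = 0.784744.
Q̄ = (S₀/π) × [bracket] = (1361/π) × 0.784744 = 340.0 W/m².

Q̄ ≈ 340 W/m²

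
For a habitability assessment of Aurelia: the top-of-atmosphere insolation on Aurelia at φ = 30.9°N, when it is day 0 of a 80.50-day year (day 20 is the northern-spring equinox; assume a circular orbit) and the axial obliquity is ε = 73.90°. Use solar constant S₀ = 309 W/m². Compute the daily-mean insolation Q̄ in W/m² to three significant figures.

Solar longitude: λ_s = 360° × (0 − 20)/80.50 = -89.441°, i.e. -89.441° + 360° = 270.559°.
sin δ = sin 73.90° × sin 270.559° = -0.96073, so δ = -73.891°.
cos H₀ = −tan(+30.9°) tan(-73.891°) = 2.0722 ≥ 1 ⇒ polar night, H₀ = 0 and Q̄ = 0.

Q̄ ≈ 0.00 W/m²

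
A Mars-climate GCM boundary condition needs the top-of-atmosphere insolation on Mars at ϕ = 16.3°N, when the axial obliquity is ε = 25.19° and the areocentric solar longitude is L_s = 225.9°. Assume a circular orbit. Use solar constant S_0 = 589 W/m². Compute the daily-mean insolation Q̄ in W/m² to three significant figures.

sin δ = sin 25.19° × sin 225.9° = -0.30565, so δ = -17.797°.
cos h₀ = −tan(+16.3°) tan(-17.797°) = 0.0939, h₀ = 1.4768 rad.
Bracket: h₀ sin ϕ sin δ + cos ϕ cos δ sin h₀ = 1.4768×0.28067×-0.30565 + 0.95981×0.95214×0.99558 = -0.126690 + 0.909834 = 0.783144.
Q̄ = (S_0/π) × [bracket] = (589/π) × 0.783144 = 146.8 W/m².

Q̄ ≈ 147 W/m²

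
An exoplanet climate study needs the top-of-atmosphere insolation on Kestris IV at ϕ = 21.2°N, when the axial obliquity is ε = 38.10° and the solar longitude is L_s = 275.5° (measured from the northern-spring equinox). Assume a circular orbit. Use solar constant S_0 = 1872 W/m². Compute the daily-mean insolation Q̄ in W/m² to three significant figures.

Solar declination: sin δ = sin ε · sin L_s = sin 38.10° × sin 275.5° = -0.61420, so δ = -37.893°.
cos h₀ = −tan(+21.2°) tan(-37.893°) = 0.3019, h₀ = 1.2641 rad.
Bracket: h₀ sin ϕ sin δ + cos ϕ cos δ sin h₀ = 1.2641×0.36162×-0.61420 + 0.93232×0.78915×0.95335 = -0.280765 + 0.701418 = 0.420653.
Q̄ = (S_0/π) × [bracket] = (1872/π) × 0.420653 = 250.7 W/m².

Q̄ ≈ 251 W/m²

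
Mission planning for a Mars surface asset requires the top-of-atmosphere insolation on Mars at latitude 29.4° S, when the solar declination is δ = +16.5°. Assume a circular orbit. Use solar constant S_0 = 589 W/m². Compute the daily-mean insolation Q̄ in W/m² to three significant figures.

Q̄ ≈ 118 W/m²

cos h₀ = −tan(-29.4°) tan(+16.500°) = 0.1669, h₀ = 1.4031 rad.
Bracket: h₀ sin ϕ sin δ + cos ϕ cos δ sin h₀ = 1.4031×-0.49090×0.28402 + 0.87121×0.95882×0.98597 = -0.195628 + 0.823614 = 0.627986.
Q̄ = (S_0/π) × [bracket] = (589/π) × 0.627986 = 117.7 W/m².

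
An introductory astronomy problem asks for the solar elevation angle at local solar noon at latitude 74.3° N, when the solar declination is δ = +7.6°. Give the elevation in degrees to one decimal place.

At local noon the hour angle is zero, so the zenith angle equals |φ − δ| = |+74.3° − (+7.600°)| = 66.700°.
Elevation = 90° − 66.700° = 23.3°.

23.3°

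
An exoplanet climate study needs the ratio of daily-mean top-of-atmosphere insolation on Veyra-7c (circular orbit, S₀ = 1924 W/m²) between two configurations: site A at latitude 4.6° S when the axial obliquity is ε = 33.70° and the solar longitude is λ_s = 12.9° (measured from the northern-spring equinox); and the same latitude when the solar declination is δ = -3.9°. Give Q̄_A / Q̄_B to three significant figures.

Q̄_A / Q̄_B ≈ 0.971

— Configuration A (φ=-4.6°):
Solar declination: sin δ = sin ε · sin λ_s = sin 33.70° × sin 12.9° = 0.12387, so δ = +7.115°.
cos H₀ = −tan(-4.6°) tan(+7.115°) = 0.0100, H₀ = 1.5608 rad.
Bracket: H₀ sin φ sin δ + cos φ cos δ sin H₀ = 1.5608×-0.08020×0.12387 + 0.99678×0.99230×0.99995 = -0.015506 + 0.989055 = 0.973549.
Q̄ = (S₀/π) × [bracket] = (1924/π) × 0.973549 = 596.23 W/m².
— Configuration B (φ=-4.6°):
cos H₀ = −tan(-4.6°) tan(-3.900°) = -0.0055, H₀ = 1.5763 rad.
Bracket: H₀ sin φ sin δ + cos φ cos δ sin H₀ = 1.5763×-0.08020×-0.06802 + 0.99678×0.99768×0.99998 = 0.008599 + 0.994448 = 1.003047.
Q̄ = (S₀/π) × [bracket] = (1924/π) × 1.003047 = 614.29 W/m².
Ratio Q̄_A / Q̄_B = 596.23 / 614.29 = 0.9706.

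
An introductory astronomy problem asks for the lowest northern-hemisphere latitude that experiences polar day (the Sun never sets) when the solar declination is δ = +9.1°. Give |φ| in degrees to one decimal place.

|φ| = 80.9°

Polar day requires cos H₀ = −tan φ tan δ ≤ −1, i.e. tan φ tan δ ≥ 1.
The boundary is |tan φ| · |tan δ| = 1, so |φ| = 90° − |δ| = 90° − 9.1° = 80.9° in the northern hemisphere.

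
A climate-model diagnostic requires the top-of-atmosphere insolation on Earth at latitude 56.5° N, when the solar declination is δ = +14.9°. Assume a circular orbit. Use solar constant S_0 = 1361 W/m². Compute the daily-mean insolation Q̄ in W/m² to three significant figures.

Q̄ ≈ 396 W/m²

cos h₀ = −tan(+56.5°) tan(+14.900°) = -0.4020, h₀ = 1.9845 rad.
Bracket: h₀ sin ϕ sin δ + cos ϕ cos δ sin h₀ = 1.9845×0.83389×0.25713 + 0.55194×0.96638×0.91564 = 0.425513 + 0.488388 = 0.913901.
Q̄ = (S_0/π) × [bracket] = (1361/π) × 0.913901 = 395.9 W/m².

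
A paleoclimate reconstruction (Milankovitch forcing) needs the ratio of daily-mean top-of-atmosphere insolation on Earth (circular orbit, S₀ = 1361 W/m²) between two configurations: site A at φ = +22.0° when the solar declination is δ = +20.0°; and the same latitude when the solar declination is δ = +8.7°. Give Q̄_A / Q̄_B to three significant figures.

— Configuration A (φ=+22.0°):
cos H₀ = −tan(+22.0°) tan(+20.000°) = -0.1471, H₀ = 1.7184 rad.
Bracket: H₀ sin φ sin δ + cos φ cos δ sin H₀ = 1.7184×0.37461×0.34202 + 0.92718×0.93969×0.98913 = 0.220168 + 0.861791 = 1.081959.
Q̄ = (S₀/π) × [bracket] = (1361/π) × 1.081959 = 468.73 W/m².
— Configuration B (φ=+22.0°):
cos H₀ = −tan(+22.0°) tan(+8.700°) = -0.0618, H₀ = 1.6327 rad.
Bracket: H₀ sin φ sin δ + cos φ cos δ sin H₀ = 1.6327×0.37461×0.15126 + 0.92718×0.98849×0.99809 = 0.092515 + 0.914758 = 1.007273.
Q̄ = (S₀/π) × [bracket] = (1361/π) × 1.007273 = 436.37 W/m².
Ratio Q̄_A / Q̄_B = 468.73 / 436.37 = 1.074.

Q̄_A / Q̄_B ≈ 1.07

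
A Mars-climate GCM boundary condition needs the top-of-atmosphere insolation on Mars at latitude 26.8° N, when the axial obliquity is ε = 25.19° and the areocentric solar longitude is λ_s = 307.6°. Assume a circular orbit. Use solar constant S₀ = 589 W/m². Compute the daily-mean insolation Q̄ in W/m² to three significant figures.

sin δ = sin 25.19° × sin 307.6° = -0.33722, so δ = -19.707°.
cos H₀ = −tan(+26.8°) tan(-19.707°) = 0.1809, H₀ = 1.3889 rad.
Bracket: H₀ sin φ sin δ + cos φ cos δ sin H₀ = 1.3889×0.45088×-0.33722 + 0.89259×0.94143×0.98349 = -0.211176 + 0.826437 = 0.615261.
Q̄ = (S₀/π) × [bracket] = (589/π) × 0.615261 = 115.4 W/m².

Q̄ ≈ 115 W/m²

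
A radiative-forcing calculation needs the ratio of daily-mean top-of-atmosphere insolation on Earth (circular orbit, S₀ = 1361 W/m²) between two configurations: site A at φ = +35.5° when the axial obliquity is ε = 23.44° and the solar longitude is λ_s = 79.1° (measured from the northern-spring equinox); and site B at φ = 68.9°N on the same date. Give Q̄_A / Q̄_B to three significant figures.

— Configuration A (φ=+35.5°):
Solar declination: sin δ = sin ε · sin λ_s = sin 23.44° × sin 79.1° = 0.39061, so δ = +22.993°.
cos H₀ = −tan(+35.5°) tan(+22.993°) = -0.3027, H₀ = 1.8783 rad.
Bracket: H₀ sin φ sin δ + cos φ cos δ sin H₀ = 1.8783×0.58070×0.39061 + 0.81412×0.92056×0.95310 = 0.426050 + 0.714297 = 1.140347.
Q̄ = (S₀/π) × [bracket] = (1361/π) × 1.140347 = 494.02 W/m².
— Configuration B (φ=+68.9°):
cos H₀ = −tan(+68.9°) tan(+22.993°) = -1.0997 ≤ −1 ⇒ polar day, H₀ = π.
Bracket: H₀ sin φ sin δ + cos φ cos δ sin H₀ = 3.1416×0.93295×0.39061 + 0.36000×0.92056×0.00000 = 1.144861 + 0.000000 = 1.144861.
Q̄ = (S₀/π) × [bracket] = (1361/π) × 1.144861 = 495.98 W/m².
Ratio Q̄_A / Q̄_B = 494.02 / 495.98 = 0.9960.

Q̄_A / Q̄_B ≈ 0.996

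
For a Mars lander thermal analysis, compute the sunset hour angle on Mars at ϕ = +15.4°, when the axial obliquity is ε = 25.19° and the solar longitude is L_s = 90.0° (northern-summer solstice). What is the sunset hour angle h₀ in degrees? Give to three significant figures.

Solar declination: sin δ = sin ε · sin L_s = sin 25.19° × sin 90.0° = 0.42562, so δ = +25.190°.
cos h₀ = −tan ϕ · tan δ = −tan(+15.4°) × tan(+25.190°) = -0.1296, so h₀ = 1.7007 rad = 97.44°.

h₀ = 97.4°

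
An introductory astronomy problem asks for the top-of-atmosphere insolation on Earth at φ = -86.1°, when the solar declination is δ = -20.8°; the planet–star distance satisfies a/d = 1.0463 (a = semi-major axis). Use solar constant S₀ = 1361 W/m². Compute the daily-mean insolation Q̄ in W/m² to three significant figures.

Q̄ ≈ 528 W/m²

cos H₀ = −tan(-86.1°) tan(-20.800°) = -5.5721 ≤ −1 ⇒ polar day, H₀ = π.
Bracket: H₀ sin φ sin δ + cos φ cos δ sin H₀ = 3.1416×-0.99768×-0.35511 + 0.06802×0.93483×0.00000 = 1.113025 + 0.000000 = 1.113025.
Inverse-square distance factor (a/d)² = 1.0463² = 1.094744.
Q̄ = (S₀/π) × 1.094744 × [bracket] = (1361/π) × 1.094744 × 1.113025 = 527.9 W/m².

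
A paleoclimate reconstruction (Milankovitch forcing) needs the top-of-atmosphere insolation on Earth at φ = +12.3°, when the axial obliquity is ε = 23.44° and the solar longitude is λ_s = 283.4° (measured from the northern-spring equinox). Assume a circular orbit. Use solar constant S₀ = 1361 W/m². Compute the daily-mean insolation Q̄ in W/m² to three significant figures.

Q̄ ≈ 336 W/m²

Solar declination: sin δ = sin ε · sin λ_s = sin 23.44° × sin 283.4° = -0.38696, so δ = -22.765°.
cos H₀ = −tan(+12.3°) tan(-22.765°) = 0.0915, H₀ = 1.4792 rad.
Bracket: H₀ sin φ sin δ + cos φ cos δ sin H₀ = 1.4792×0.21303×-0.38696 + 0.97705×0.92210×0.99581 = -0.121937 + 0.897163 = 0.775226.
Q̄ = (S₀/π) × [bracket] = (1361/π) × 0.775226 = 335.8 W/m².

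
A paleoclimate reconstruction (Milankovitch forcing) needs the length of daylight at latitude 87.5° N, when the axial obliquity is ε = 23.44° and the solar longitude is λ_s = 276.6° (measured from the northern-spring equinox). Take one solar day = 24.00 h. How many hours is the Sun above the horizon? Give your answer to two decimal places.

0.00 h

Solar declination: sin δ = sin ε · sin λ_s = sin 23.44° × sin 276.6° = -0.39515, so δ = -23.275°.
cos H₀ = −tan φ · tan δ = 9.8523 ≥ 1, so the Sun never rises (polar night) and H₀ = 0.
Daylight = 2H₀/(2π) × 24.00 h = (0.0000/π) × 24.00 = 0.00 h.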